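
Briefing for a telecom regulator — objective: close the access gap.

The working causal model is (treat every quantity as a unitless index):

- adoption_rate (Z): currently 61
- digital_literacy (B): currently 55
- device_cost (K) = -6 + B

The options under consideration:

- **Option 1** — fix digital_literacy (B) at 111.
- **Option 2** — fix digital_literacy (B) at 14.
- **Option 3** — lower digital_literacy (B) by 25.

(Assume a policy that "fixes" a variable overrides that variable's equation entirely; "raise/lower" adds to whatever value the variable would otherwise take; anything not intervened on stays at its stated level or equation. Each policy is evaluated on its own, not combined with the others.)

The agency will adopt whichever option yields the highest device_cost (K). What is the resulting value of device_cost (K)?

105

Option 1 (B := 111):
  B = 111
  K = -6 + 111 = 105
Option 2 (B := 14):
  B = 14
  K = -6 + 14 = 8
Option 3 (B − 25):
  B = 55 − 25 = 30
  K = -6 + 30 = 24
Comparing — Option 1: K=105, Option 2: K=8, Option 3: K=24. Highest is 105 (Option 1).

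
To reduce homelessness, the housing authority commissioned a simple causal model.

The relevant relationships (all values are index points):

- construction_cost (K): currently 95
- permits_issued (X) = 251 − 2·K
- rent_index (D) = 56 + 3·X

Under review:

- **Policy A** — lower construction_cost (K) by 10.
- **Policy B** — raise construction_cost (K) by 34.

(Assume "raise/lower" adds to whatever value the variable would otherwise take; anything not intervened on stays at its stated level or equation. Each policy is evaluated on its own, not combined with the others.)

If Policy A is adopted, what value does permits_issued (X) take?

81

Policy A (K − 10):
  K = 95 − 10 = 85
  X = 251 − 2·85 = 81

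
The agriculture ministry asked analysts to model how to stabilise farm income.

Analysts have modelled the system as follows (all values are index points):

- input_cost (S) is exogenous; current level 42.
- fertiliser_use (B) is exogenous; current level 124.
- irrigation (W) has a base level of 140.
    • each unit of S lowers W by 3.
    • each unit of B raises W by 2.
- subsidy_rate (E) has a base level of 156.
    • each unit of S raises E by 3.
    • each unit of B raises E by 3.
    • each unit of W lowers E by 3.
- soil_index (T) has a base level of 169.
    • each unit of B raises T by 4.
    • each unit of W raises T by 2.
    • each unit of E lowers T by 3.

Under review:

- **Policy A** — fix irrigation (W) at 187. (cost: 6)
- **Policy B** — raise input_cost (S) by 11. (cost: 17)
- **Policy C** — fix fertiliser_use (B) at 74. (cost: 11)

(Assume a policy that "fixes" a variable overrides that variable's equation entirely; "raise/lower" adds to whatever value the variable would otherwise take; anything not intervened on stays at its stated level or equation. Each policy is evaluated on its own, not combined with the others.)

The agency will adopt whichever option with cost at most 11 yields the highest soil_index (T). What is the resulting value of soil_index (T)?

Policy A (W := 187):
  S = 42
  B = 124
  W = 187
  E = 156 + 3·42 + 3·124 − 3·187 = 93
  T = 169 + 4·124 + 2·187 − 3·93 = 760
Policy C (B := 74):
  S = 42
  B = 74
  W = 140 − 3·42 + 2·74 = 162
  E = 156 + 3·42 + 3·74 − 3·162 = 18
  T = 169 + 4·74 + 2·162 − 3·18 = 735
Comparing — Policy A: T=760, Policy C: T=735. Highest is 760 (Policy A).

760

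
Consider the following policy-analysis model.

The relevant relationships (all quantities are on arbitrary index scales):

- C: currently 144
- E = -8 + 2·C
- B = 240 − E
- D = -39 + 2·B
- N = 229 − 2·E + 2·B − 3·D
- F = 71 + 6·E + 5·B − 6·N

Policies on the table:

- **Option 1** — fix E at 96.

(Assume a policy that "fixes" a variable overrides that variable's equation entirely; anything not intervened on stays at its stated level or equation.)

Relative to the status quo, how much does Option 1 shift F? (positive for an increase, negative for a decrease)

2024

Baseline:
  C = 144
  E = -8 + 2·144 = 280
  B = 240 − 280 = -40
  D = -39 + 2·(-40) = -119
  N = 229 − 2·280 + 2·(-40) − 3·(-119) = -54
  F = 71 + 6·280 + 5·(-40) − 6·(-54) = 1875
Option 1 (E := 96):
  C = 144
  E = 96
  B = 240 − 96 = 144
  D = -39 + 2·144 = 249
  N = 229 − 2·96 + 2·144 − 3·249 = -422
  F = 71 + 6·96 + 5·144 − 6·(-422) = 3899
Change in F: 3899 − 1875 = 2024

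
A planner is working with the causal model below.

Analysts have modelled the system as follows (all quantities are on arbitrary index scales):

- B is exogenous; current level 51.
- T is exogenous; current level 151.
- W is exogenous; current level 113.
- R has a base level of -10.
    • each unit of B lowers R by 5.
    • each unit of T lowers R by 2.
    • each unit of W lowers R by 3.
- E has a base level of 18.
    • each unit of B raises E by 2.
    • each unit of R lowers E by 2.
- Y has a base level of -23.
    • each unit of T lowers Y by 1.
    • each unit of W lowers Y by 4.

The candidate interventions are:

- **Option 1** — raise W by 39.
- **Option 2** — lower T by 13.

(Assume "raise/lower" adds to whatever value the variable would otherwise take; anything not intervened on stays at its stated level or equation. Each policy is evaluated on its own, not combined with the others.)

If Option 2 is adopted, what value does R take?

Option 2 (T − 13):
  B = 51
  T = 151 − 13 = 138
  W = 113
  R = -10 − 5·51 − 2·138 − 3·113 = -880

-880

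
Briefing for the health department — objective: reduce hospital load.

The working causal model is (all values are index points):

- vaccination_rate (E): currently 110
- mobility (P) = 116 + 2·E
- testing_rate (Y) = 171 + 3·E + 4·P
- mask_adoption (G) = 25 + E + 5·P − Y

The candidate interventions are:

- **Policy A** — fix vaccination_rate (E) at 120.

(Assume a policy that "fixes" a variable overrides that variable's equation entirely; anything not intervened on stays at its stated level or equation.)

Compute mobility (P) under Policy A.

356

Policy A (E := 120):
  E = 120
  P = 116 + 2·120 = 356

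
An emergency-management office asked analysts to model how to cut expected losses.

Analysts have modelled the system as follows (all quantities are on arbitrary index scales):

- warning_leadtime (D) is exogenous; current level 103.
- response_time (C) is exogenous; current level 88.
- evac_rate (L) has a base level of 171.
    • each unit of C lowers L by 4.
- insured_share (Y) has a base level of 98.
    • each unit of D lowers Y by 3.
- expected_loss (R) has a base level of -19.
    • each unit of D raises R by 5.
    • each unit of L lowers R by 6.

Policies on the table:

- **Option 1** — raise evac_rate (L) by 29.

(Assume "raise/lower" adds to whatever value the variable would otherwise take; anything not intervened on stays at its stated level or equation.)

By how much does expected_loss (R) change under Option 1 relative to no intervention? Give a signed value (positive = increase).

Baseline:
  D = 103
  C = 88
  L = 171 − 4·88 = -181
  R = -19 + 5·103 − 6·(-181) = 1582
Option 1 (L + 29):
  D = 103
  C = 88
  L = 171 − 4·88 (+29 from intervention) = -152
  R = -19 + 5·103 − 6·(-152) = 1408
Change in R: 1408 − 1582 = -174

-174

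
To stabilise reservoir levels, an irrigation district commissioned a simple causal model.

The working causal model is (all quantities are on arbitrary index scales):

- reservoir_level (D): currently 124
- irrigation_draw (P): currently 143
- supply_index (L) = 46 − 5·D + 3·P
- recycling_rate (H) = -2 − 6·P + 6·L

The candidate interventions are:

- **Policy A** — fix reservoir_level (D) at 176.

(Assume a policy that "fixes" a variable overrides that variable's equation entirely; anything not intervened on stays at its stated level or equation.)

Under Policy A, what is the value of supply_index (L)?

Policy A (D := 176):
  D = 176
  P = 143
  L = 46 − 5·176 + 3·143 = -405

-405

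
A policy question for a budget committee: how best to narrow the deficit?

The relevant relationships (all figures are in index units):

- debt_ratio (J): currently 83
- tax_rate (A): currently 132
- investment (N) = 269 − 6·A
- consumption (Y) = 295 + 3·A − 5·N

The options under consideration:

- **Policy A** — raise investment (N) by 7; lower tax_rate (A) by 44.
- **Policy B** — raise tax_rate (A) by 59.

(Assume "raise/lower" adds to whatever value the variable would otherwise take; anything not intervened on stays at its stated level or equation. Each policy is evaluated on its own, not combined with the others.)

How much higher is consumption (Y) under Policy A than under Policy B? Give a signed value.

Policy A (N + 7, A − 44):
  A = 132 − 44 = 88
  N = 269 − 6·88 (+7 from intervention) = -252
  Y = 295 + 3·88 − 5·(-252) = 1819
Policy B (A + 59):
  A = 132 + 59 = 191
  N = 269 − 6·191 = -877
  Y = 295 + 3·191 − 5·(-877) = 5253
Y: 1819 − 5253 = -3434

-3434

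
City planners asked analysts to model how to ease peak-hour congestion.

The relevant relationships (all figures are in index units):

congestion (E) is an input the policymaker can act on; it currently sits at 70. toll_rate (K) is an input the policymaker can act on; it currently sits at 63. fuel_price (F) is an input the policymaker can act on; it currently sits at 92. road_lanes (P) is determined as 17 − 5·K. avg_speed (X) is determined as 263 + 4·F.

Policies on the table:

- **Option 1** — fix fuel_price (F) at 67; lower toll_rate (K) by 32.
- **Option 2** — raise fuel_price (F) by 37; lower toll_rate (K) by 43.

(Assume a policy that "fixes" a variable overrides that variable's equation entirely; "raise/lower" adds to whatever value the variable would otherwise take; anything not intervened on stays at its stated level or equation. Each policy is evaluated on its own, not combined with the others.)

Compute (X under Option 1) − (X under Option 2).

-248

Option 1 (F := 67, K − 32):
  F = 67
  X = 263 + 4·67 = 531
Option 2 (F + 37, K − 43):
  F = 92 + 37 = 129
  X = 263 + 4·129 = 779
X: 531 − 779 = -248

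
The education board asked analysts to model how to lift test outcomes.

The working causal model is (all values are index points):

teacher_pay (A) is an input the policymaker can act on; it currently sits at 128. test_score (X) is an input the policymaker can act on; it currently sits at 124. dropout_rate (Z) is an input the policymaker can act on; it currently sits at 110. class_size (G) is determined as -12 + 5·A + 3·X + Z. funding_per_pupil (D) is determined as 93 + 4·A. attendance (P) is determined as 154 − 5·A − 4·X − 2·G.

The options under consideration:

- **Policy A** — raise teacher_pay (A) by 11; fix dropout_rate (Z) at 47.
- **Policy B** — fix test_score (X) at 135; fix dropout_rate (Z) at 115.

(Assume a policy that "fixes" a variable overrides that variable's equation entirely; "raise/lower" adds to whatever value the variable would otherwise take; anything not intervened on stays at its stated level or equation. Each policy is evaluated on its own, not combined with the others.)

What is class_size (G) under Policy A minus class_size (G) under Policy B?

-46

Policy A (A + 11, Z := 47):
  A = 128 + 11 = 139
  X = 124
  Z = 47
  G = -12 + 5·139 + 3·124 + 47 = 1102
Policy B (X := 135, Z := 115):
  A = 128
  X = 135
  Z = 115
  G = -12 + 5·128 + 3·135 + 115 = 1148
G: 1102 − 1148 = -46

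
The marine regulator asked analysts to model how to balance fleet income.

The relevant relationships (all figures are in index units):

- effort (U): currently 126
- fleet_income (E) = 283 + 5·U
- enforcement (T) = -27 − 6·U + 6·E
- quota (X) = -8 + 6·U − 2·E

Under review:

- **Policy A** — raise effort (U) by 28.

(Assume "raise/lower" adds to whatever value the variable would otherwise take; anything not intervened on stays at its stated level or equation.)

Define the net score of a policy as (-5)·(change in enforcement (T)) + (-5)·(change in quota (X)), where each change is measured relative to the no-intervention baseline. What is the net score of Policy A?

Baseline:
  U = 126
  E = 283 + 5·126 = 913
  T = -27 − 6·126 + 6·913 = 4695
  X = -8 + 6·126 − 2·913 = -1078
Policy A (U + 28):
  U = 126 + 28 = 154
  E = 283 + 5·154 = 1053
  T = -27 − 6·154 + 6·1053 = 5367
  X = -8 + 6·154 − 2·1053 = -1190
ΔT = 5367 − 4695 = 672; ΔX = -1190 − (-1078) = -112
Score = (-5)·672 + (-5)·(-112) = -2800

-2800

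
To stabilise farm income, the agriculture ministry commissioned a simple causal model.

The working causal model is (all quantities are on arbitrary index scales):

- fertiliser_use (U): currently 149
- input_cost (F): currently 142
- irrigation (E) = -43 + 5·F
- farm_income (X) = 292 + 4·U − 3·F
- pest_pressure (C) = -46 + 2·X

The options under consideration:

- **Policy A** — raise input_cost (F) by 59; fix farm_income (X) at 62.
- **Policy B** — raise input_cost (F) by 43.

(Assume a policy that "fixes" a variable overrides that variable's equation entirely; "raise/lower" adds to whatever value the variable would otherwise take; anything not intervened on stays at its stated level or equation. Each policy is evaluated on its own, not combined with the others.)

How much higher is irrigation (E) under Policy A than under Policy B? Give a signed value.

Policy A (F + 59, X := 62):
  F = 142 + 59 = 201
  E = -43 + 5·201 = 962
Policy B (F + 43):
  F = 142 + 43 = 185
  E = -43 + 5·185 = 882
E: 962 − 882 = 80

80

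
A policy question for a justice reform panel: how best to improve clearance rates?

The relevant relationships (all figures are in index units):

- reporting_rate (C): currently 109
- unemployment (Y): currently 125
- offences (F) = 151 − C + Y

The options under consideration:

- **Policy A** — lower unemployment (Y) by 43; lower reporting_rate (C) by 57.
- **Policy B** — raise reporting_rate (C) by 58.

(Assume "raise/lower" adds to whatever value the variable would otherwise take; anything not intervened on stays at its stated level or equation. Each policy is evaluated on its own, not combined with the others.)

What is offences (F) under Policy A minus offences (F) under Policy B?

Policy A (Y − 43, C − 57):
  C = 109 − 57 = 52
  Y = 125 − 43 = 82
  F = 151 − 52 + 82 = 181
Policy B (C + 58):
  C = 109 + 58 = 167
  Y = 125
  F = 151 − 167 + 125 = 109
F: 181 − 109 = 72

72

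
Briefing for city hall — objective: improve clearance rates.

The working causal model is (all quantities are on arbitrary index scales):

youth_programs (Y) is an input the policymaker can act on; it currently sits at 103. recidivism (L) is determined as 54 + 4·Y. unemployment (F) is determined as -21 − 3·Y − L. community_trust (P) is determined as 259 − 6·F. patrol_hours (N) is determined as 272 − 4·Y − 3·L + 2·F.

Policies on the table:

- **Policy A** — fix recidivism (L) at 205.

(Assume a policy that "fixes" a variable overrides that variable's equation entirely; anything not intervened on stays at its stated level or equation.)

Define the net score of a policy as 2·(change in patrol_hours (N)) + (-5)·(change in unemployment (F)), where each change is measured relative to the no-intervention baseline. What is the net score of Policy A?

Baseline:
  Y = 103
  L = 54 + 4·103 = 466
  F = -21 − 3·103 − 466 = -796
  N = 272 − 4·103 − 3·466 + 2·(-796) = -3130
Policy A (L := 205):
  Y = 103
  L = 205
  F = -21 − 3·103 − 205 = -535
  N = 272 − 4·103 − 3·205 + 2·(-535) = -1825
ΔN = -1825 − (-3130) = 1305; ΔF = -535 − (-796) = 261
Score = 2·1305 + (-5)·261 = 1305

1305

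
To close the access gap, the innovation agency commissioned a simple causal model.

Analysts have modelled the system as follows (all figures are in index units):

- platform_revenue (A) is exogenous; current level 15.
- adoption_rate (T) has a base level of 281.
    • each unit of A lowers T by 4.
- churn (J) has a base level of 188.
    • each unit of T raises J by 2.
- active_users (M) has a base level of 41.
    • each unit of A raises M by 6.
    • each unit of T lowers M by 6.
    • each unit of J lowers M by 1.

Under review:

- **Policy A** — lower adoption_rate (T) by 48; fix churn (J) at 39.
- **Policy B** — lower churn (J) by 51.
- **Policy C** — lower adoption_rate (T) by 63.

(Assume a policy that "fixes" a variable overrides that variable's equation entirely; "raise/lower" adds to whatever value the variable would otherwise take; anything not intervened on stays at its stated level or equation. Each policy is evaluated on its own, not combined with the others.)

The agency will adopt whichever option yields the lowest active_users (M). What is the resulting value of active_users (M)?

Policy A (T − 48, J := 39):
  A = 15
  T = 281 − 4·15 (−48 from intervention) = 173
  J = 39
  M = 41 + 6·15 − 6·173 − 39 = -946
Policy B (J − 51):
  A = 15
  T = 281 − 4·15 = 221
  J = 188 + 2·221 (−51 from intervention) = 579
  M = 41 + 6·15 − 6·221 − 579 = -1774
Policy C (T − 63):
  A = 15
  T = 281 − 4·15 (−63 from intervention) = 158
  J = 188 + 2·158 = 504
  M = 41 + 6·15 − 6·158 − 504 = -1321
Comparing — Policy A: M=-946, Policy B: M=-1774, Policy C: M=-1321. Lowest is -1774 (Policy B).

-1774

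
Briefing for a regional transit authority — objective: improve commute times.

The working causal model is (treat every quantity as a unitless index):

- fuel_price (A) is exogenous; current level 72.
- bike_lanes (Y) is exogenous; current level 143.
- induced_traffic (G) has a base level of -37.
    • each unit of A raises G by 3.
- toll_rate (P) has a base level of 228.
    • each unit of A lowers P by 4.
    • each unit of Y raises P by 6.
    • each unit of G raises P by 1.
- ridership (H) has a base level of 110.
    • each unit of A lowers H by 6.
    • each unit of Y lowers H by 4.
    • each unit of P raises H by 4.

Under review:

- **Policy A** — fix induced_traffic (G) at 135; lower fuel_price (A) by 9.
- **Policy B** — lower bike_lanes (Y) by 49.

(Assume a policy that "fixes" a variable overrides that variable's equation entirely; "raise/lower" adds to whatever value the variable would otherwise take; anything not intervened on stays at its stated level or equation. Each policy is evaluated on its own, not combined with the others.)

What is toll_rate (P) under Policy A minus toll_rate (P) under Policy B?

286

Policy A (G := 135, A − 9):
  A = 72 − 9 = 63
  Y = 143
  G = 135
  P = 228 − 4·63 + 6·143 + 135 = 969
Policy B (Y − 49):
  A = 72
  Y = 143 − 49 = 94
  G = -37 + 3·72 = 179
  P = 228 − 4·72 + 6·94 + 179 = 683
P: 969 − 683 = 286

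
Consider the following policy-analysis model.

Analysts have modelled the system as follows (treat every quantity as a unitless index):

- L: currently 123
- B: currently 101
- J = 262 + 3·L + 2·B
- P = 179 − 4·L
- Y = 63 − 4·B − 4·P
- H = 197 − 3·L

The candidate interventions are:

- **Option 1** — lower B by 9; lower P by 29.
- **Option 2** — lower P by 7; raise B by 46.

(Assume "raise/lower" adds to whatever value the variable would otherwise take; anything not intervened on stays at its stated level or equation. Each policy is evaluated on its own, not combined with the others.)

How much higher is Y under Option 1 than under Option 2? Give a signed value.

Option 1 (B − 9, P − 29):
  L = 123
  B = 101 − 9 = 92
  P = 179 − 4·123 (−29 from intervention) = -342
  Y = 63 − 4·92 − 4·(-342) = 1063
Option 2 (P − 7, B + 46):
  L = 123
  B = 101 + 46 = 147
  P = 179 − 4·123 (−7 from intervention) = -320
  Y = 63 − 4·147 − 4·(-320) = 755
Y: 1063 − 755 = 308

308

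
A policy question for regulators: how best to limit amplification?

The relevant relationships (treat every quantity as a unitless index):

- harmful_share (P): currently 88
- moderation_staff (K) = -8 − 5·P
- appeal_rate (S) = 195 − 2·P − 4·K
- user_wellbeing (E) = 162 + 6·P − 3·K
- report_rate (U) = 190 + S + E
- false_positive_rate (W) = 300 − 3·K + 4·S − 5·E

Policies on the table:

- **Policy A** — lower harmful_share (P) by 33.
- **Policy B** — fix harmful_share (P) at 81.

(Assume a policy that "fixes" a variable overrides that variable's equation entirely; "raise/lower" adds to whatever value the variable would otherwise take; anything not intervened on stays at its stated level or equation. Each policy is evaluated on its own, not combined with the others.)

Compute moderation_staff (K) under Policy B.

-413

Policy B (P := 81):
  P = 81
  K = -8 − 5·81 = -413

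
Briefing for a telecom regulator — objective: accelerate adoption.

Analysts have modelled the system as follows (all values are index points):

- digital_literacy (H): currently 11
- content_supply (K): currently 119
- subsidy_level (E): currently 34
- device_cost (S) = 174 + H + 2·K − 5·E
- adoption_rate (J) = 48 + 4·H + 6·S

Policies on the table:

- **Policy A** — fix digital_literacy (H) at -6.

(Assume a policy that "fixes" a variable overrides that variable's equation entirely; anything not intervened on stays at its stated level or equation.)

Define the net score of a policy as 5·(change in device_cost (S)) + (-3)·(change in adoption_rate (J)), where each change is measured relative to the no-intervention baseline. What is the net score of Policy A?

Baseline:
  H = 11
  K = 119
  E = 34
  S = 174 + 11 + 2·119 − 5·34 = 253
  J = 48 + 4·11 + 6·253 = 1610
Policy A (H := -6):
  H = -6
  K = 119
  E = 34
  S = 174 + (-6) + 2·119 − 5·34 = 236
  J = 48 + 4·(-6) + 6·236 = 1440
ΔS = 236 − 253 = -17; ΔJ = 1440 − 1610 = -170
Score = 5·(-17) + (-3)·(-170) = 425

425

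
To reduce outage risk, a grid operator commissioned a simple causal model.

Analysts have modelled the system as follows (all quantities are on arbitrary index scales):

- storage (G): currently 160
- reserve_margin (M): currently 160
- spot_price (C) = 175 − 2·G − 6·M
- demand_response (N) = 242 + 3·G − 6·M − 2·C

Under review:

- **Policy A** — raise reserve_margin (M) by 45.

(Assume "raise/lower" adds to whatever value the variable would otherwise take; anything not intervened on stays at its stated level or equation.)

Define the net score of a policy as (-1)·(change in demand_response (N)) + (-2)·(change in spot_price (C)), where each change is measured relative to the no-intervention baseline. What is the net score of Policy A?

Baseline:
  G = 160
  M = 160
  C = 175 − 2·160 − 6·160 = -1105
  N = 242 + 3·160 − 6·160 − 2·(-1105) = 1972
Policy A (M + 45):
  G = 160
  M = 160 + 45 = 205
  C = 175 − 2·160 − 6·205 = -1375
  N = 242 + 3·160 − 6·205 − 2·(-1375) = 2242
ΔN = 2242 − 1972 = 270; ΔC = -1375 − (-1105) = -270
Score = (-1)·270 + (-2)·(-270) = 270

270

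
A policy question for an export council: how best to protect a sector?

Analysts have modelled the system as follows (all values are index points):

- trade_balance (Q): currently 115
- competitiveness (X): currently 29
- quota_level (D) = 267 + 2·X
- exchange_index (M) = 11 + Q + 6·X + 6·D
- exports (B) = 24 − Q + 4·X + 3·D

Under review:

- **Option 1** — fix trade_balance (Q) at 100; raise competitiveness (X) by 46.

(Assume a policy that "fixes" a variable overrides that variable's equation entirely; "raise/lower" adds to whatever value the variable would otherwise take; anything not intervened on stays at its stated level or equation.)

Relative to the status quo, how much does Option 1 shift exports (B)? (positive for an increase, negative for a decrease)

Baseline:
  Q = 115
  X = 29
  D = 267 + 2·29 = 325
  B = 24 − 115 + 4·29 + 3·325 = 1000
Option 1 (Q := 100, X + 46):
  Q = 100
  X = 29 + 46 = 75
  D = 267 + 2·75 = 417
  B = 24 − 100 + 4·75 + 3·417 = 1475
Change in B: 1475 − 1000 = 475

475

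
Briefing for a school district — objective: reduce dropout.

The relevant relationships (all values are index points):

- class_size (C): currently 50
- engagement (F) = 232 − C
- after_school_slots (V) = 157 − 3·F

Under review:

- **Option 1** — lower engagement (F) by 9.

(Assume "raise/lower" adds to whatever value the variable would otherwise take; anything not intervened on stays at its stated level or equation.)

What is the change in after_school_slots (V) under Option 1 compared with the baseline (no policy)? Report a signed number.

27

Baseline:
  C = 50
  F = 232 − 50 = 182
  V = 157 − 3·182 = -389
Option 1 (F − 9):
  C = 50
  F = 232 − 50 (−9 from intervention) = 173
  V = 157 − 3·173 = -362
Change in V: -362 − (-389) = 27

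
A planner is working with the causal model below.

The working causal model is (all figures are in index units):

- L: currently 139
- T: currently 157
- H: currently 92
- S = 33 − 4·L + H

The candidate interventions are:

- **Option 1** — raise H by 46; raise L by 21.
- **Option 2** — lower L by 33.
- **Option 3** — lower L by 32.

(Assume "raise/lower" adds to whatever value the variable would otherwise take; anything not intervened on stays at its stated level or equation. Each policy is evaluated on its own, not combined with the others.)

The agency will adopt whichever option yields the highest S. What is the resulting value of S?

-299

Option 1 (H + 46, L + 21):
  L = 139 + 21 = 160
  H = 92 + 46 = 138
  S = 33 − 4·160 + 138 = -469
Option 2 (L − 33):
  L = 139 − 33 = 106
  H = 92
  S = 33 − 4·106 + 92 = -299
Option 3 (L − 32):
  L = 139 − 32 = 107
  H = 92
  S = 33 − 4·107 + 92 = -303
Comparing — Option 1: S=-469, Option 2: S=-299, Option 3: S=-303. Highest is -299 (Option 2).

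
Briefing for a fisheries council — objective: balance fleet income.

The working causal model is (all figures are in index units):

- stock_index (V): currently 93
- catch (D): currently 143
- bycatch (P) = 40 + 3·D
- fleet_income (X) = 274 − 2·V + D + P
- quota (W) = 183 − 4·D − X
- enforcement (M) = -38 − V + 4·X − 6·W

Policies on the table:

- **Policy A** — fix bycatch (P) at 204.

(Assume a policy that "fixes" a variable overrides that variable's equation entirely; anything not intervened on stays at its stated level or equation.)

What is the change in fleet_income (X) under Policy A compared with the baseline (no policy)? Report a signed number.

-265

Baseline:
  V = 93
  D = 143
  P = 40 + 3·143 = 469
  X = 274 − 2·93 + 143 + 469 = 700
Policy A (P := 204):
  V = 93
  D = 143
  P = 204
  X = 274 − 2·93 + 143 + 204 = 435
Change in X: 435 − 700 = -265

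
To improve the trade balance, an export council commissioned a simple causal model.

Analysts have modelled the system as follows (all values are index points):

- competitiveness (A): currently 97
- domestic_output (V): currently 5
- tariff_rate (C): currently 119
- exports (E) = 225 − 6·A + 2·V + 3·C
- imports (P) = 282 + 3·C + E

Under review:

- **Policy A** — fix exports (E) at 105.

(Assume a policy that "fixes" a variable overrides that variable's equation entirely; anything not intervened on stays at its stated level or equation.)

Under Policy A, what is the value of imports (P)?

Policy A (E := 105):
  A = 97
  V = 5
  C = 119
  E = 105
  P = 282 + 3·119 + 105 = 744

744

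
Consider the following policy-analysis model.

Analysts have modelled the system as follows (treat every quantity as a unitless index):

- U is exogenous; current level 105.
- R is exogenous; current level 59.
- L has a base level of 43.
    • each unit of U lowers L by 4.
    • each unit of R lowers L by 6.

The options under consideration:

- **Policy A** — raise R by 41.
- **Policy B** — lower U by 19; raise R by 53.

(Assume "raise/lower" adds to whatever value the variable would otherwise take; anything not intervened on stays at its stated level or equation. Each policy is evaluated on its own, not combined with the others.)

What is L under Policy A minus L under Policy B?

-4

Policy A (R + 41):
  U = 105
  R = 59 + 41 = 100
  L = 43 − 4·105 − 6·100 = -977
Policy B (U − 19, R + 53):
  U = 105 − 19 = 86
  R = 59 + 53 = 112
  L = 43 − 4·86 − 6·112 = -973
L: -977 − (-973) = -4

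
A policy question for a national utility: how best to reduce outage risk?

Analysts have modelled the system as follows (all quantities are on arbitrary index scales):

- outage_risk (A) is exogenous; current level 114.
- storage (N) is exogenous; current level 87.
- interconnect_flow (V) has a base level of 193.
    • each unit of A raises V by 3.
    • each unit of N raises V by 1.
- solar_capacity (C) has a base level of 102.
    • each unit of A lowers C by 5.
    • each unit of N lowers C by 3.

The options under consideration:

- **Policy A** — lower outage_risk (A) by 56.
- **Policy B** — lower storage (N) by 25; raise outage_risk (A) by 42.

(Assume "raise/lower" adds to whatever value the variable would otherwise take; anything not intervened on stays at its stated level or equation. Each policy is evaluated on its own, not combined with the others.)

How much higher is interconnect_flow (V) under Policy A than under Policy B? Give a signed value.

Policy A (A − 56):
  A = 114 − 56 = 58
  N = 87
  V = 193 + 3·58 + 87 = 454
Policy B (N − 25, A + 42):
  A = 114 + 42 = 156
  N = 87 − 25 = 62
  V = 193 + 3·156 + 62 = 723
V: 454 − 723 = -269

-269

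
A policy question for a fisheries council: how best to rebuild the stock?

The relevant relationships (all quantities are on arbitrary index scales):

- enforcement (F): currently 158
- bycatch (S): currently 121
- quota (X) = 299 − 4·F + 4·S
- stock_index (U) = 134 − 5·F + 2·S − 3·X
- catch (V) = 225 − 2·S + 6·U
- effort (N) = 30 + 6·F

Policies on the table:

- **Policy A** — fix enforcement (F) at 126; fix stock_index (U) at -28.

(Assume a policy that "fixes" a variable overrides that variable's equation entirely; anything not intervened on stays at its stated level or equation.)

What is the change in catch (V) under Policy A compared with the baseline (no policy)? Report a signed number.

Baseline:
  F = 158
  S = 121
  X = 299 − 4·158 + 4·121 = 151
  U = 134 − 5·158 + 2·121 − 3·151 = -867
  V = 225 − 2·121 + 6·(-867) = -5219
Policy A (F := 126, U := -28):
  F = 126
  S = 121
  X = 299 − 4·126 + 4·121 = 279
  U = -28
  V = 225 − 2·121 + 6·(-28) = -185
Change in V: -185 − (-5219) = 5034

5034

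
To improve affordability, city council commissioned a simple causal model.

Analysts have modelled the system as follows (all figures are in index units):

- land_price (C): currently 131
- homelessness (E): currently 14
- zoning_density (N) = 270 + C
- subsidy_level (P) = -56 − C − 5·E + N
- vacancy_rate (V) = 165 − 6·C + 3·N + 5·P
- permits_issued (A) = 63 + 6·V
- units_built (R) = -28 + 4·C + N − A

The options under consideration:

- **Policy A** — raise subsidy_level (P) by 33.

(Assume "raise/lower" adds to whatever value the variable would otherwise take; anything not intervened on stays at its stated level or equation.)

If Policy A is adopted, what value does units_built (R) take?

-7968

Policy A (P + 33):
  C = 131
  E = 14
  N = 270 + 131 = 401
  P = -56 − 131 − 5·14 + 401 (+33 from intervention) = 177
  V = 165 − 6·131 + 3·401 + 5·177 = 1467
  A = 63 + 6·1467 = 8865
  R = -28 + 4·131 + 401 − 8865 = -7968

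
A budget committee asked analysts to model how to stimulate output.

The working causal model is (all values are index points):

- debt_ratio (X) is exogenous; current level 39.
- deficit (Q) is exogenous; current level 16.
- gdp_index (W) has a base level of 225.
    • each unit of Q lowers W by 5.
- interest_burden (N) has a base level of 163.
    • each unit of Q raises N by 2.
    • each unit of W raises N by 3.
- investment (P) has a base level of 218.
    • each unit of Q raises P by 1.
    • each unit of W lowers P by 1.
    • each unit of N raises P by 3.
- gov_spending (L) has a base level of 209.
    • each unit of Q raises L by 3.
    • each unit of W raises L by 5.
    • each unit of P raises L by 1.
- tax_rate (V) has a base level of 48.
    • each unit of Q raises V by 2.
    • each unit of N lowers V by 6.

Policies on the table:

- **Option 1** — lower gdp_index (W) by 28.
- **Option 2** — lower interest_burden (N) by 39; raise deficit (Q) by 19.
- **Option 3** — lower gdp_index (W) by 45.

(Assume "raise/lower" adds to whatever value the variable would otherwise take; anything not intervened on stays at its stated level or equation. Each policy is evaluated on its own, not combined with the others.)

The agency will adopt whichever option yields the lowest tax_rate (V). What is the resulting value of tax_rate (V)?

Option 1 (W − 28):
  Q = 16
  W = 225 − 5·16 (−28 from intervention) = 117
  N = 163 + 2·16 + 3·117 = 546
  V = 48 + 2·16 − 6·546 = -3196
Option 2 (N − 39, Q + 19):
  Q = 16 + 19 = 35
  W = 225 − 5·35 = 50
  N = 163 + 2·35 + 3·50 (−39 from intervention) = 344
  V = 48 + 2·35 − 6·344 = -1946
Option 3 (W − 45):
  Q = 16
  W = 225 − 5·16 (−45 from intervention) = 100
  N = 163 + 2·16 + 3·100 = 495
  V = 48 + 2·16 − 6·495 = -2890
Comparing — Option 1: V=-3196, Option 2: V=-1946, Option 3: V=-2890. Lowest is -3196 (Option 1).

-3196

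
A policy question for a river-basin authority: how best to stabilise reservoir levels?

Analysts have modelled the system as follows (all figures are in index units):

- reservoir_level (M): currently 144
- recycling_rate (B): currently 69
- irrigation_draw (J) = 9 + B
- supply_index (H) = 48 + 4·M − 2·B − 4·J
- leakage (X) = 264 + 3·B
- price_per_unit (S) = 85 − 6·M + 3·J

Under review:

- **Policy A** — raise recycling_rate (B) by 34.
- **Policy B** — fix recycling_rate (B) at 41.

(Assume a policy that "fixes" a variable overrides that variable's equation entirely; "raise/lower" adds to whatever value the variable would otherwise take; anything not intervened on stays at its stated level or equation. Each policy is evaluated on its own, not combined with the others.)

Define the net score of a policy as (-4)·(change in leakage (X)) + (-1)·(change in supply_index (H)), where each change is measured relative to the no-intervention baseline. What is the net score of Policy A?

Baseline:
  M = 144
  B = 69
  J = 9 + 69 = 78
  H = 48 + 4·144 − 2·69 − 4·78 = 174
  X = 264 + 3·69 = 471
Policy A (B + 34):
  M = 144
  B = 69 + 34 = 103
  J = 9 + 103 = 112
  H = 48 + 4·144 − 2·103 − 4·112 = -30
  X = 264 + 3·103 = 573
ΔX = 573 − 471 = 102; ΔH = -30 − 174 = -204
Score = (-4)·102 + (-1)·(-204) = -204

-204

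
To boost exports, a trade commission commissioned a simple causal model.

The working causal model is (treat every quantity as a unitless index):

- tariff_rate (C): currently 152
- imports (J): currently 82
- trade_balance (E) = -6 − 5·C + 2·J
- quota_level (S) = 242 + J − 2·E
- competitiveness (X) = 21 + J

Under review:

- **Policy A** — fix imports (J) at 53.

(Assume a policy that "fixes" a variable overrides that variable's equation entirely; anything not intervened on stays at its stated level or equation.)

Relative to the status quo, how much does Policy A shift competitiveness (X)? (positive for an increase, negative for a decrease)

Baseline:
  J = 82
  X = 21 + 82 = 103
Policy A (J := 53):
  J = 53
  X = 21 + 53 = 74
Change in X: 74 − 103 = -29

-29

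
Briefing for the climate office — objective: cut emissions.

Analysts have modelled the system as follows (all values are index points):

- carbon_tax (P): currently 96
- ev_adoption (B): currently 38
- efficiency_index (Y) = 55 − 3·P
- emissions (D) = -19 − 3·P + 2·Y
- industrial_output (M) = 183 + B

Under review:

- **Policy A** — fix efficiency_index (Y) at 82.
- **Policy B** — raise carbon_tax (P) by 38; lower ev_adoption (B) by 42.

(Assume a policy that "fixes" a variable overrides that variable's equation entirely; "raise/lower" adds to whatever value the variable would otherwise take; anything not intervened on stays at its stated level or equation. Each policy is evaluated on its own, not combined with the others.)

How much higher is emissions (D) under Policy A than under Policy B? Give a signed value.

972

Policy A (Y := 82):
  P = 96
  Y = 82
  D = -19 − 3·96 + 2·82 = -143
Policy B (P + 38, B − 42):
  P = 96 + 38 = 134
  Y = 55 − 3·134 = -347
  D = -19 − 3·134 + 2·(-347) = -1115
D: -143 − (-1115) = 972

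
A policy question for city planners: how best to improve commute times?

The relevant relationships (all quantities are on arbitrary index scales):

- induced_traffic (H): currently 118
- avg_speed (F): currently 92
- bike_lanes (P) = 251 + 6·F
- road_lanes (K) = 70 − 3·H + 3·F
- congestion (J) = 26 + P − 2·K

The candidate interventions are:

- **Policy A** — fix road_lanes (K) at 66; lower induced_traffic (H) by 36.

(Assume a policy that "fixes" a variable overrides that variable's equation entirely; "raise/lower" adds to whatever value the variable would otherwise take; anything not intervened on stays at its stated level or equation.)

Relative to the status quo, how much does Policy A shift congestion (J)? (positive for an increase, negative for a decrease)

-148

Baseline:
  H = 118
  F = 92
  P = 251 + 6·92 = 803
  K = 70 − 3·118 + 3·92 = -8
  J = 26 + 803 − 2·(-8) = 845
Policy A (K := 66, H − 36):
  H = 118 − 36 = 82
  F = 92
  P = 251 + 6·92 = 803
  K = 66
  J = 26 + 803 − 2·66 = 697
Change in J: 697 − 845 = -148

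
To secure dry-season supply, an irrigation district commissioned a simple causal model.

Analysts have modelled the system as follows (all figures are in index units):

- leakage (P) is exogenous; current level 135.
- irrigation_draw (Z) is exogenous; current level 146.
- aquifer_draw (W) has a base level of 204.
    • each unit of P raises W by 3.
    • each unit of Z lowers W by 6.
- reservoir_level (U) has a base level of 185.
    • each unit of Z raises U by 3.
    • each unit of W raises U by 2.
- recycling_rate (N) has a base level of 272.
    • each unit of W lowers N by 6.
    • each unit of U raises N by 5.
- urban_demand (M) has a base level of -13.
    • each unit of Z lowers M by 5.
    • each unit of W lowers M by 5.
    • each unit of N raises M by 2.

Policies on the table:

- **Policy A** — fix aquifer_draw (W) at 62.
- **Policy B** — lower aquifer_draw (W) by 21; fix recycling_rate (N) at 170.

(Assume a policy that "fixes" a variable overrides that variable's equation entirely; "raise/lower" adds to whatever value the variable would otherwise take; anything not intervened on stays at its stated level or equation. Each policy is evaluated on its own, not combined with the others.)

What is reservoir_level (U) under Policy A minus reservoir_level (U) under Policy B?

Policy A (W := 62):
  P = 135
  Z = 146
  W = 62
  U = 185 + 3·146 + 2·62 = 747
Policy B (W − 21, N := 170):
  P = 135
  Z = 146
  W = 204 + 3·135 − 6·146 (−21 from intervention) = -288
  U = 185 + 3·146 + 2·(-288) = 47
U: 747 − 47 = 700

700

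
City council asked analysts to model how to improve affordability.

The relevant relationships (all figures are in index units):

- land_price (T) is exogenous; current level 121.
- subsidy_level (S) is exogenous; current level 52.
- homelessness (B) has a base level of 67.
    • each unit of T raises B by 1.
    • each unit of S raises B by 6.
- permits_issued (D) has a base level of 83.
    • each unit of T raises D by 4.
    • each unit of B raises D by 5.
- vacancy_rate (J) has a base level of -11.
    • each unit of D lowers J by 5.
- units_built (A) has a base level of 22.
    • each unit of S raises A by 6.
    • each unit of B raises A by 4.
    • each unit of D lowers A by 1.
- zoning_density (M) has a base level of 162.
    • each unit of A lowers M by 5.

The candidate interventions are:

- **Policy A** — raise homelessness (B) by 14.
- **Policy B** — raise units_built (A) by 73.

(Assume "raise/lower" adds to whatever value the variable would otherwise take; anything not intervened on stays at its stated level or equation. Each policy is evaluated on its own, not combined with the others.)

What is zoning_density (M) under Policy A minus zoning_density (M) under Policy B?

Policy A (B + 14):
  T = 121
  S = 52
  B = 67 + 121 + 6·52 (+14 from intervention) = 514
  D = 83 + 4·121 + 5·514 = 3137
  A = 22 + 6·52 + 4·514 − 3137 = -747
  M = 162 − 5·(-747) = 3897
Policy B (A + 73):
  T = 121
  S = 52
  B = 67 + 121 + 6·52 = 500
  D = 83 + 4·121 + 5·500 = 3067
  A = 22 + 6·52 + 4·500 − 3067 (+73 from intervention) = -660
  M = 162 − 5·(-660) = 3462
M: 3897 − 3462 = 435

435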